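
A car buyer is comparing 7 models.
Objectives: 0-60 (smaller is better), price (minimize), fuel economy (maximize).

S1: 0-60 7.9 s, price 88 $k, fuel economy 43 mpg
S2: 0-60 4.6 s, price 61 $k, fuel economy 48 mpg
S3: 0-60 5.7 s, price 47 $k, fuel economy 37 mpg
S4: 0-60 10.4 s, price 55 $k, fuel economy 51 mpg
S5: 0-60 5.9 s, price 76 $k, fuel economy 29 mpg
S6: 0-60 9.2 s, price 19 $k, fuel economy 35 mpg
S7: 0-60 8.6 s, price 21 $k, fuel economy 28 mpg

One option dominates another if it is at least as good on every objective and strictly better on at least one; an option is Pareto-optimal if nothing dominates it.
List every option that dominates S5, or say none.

S2: 0-60 4.6≤5.9, price 61≤76, fuel economy 48≥29 — dominates S5.
S3: 0-60 5.7≤5.9, price 47≤76, fuel economy 37≥29 — dominates S5.
Others (S1, S4, S6, S7) are each worse than S5 on at least one objective.

S2, S3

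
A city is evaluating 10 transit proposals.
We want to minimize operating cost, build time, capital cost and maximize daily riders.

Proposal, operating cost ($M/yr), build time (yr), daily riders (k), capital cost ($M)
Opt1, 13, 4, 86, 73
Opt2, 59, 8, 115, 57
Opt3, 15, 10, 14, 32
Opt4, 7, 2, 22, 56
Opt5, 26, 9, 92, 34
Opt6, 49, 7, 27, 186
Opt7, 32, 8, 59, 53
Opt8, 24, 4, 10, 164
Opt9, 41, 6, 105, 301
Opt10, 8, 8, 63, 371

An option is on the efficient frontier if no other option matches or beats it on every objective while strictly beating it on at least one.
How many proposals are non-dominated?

8

Opt1: not dominated.
Opt2: not dominated (best daily riders).
Opt3: not dominated (best capital cost).
Opt4: not dominated (best operating cost).
Opt5: not dominated.
Opt6: dominated by Opt1 (operating cost 13≤49, build time 4≤7, daily riders 86≥27, capital cost 73≤186).
Opt7: not dominated.
Opt8: dominated by Opt1 (operating cost 13≤24, build time 4≤4, daily riders 86≥10, capital cost 73≤164).
Opt9: not dominated.
Opt10: not dominated.
Pareto-optimal: Opt1, Opt2, Opt3, Opt4, Opt5, Opt7, Opt9, Opt10 → 8.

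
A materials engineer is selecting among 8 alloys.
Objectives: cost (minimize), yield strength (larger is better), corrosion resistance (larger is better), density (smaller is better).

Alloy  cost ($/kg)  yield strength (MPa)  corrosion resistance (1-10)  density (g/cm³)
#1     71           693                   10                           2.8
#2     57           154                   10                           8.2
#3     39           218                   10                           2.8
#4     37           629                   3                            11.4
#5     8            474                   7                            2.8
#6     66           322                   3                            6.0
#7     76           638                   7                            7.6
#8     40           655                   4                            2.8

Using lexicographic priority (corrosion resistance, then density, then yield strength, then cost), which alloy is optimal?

First maximize corrosion resistance: best is 10, kept {#1, #2, #3}.
Then minimize density: best is 2.8, kept {#1, #3}.
Then maximize yield strength: best is 693, kept {#1}.

#1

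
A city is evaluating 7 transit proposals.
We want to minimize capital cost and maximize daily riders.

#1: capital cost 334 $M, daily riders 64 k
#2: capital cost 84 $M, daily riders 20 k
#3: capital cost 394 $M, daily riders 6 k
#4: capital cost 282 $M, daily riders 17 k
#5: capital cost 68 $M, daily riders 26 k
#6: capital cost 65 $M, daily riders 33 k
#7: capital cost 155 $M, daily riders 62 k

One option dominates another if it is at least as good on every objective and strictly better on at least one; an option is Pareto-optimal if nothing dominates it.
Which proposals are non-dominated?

#1: not dominated (best daily riders).
#2: dominated by #5 (capital cost 68≤84, daily riders 26≥20).
#3: dominated by #1 (capital cost 334≤394, daily riders 64≥6).
#4: dominated by #2 (capital cost 84≤282, daily riders 20≥17).
#5: dominated by #6 (capital cost 65≤68, daily riders 33≥26).
#6: not dominated (best capital cost).
#7: not dominated.

#1, #6, #7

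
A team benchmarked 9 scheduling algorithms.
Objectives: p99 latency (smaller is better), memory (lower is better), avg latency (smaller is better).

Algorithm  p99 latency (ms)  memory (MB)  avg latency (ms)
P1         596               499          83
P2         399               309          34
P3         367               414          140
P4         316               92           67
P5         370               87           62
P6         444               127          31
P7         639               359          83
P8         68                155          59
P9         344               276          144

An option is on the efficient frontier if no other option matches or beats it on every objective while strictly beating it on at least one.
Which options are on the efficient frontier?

P2, P4, P5, P6, P8

P1: dominated by P2 (p99 latency 399≤596, memory 309≤499, avg latency 34≤83).
P2: not dominated.
P3: dominated by P4 (p99 latency 316≤367, memory 92≤414, avg latency 67≤140).
P4: not dominated.
P5: not dominated (best memory).
P6: not dominated (best avg latency).
P7: dominated by P2 (p99 latency 399≤639, memory 309≤359, avg latency 34≤83).
P8: not dominated (best p99 latency).
P9: dominated by P4 (p99 latency 316≤344, memory 92≤276, avg latency 67≤144).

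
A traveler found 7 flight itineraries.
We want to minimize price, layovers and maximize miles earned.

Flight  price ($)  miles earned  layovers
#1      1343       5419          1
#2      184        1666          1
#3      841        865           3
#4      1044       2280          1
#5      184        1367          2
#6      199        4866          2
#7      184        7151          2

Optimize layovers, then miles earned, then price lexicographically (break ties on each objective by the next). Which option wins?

First minimize layovers: best is 1, kept {#1, #2, #4}.
Then maximize miles earned: best is 5419, kept {#1}.

#1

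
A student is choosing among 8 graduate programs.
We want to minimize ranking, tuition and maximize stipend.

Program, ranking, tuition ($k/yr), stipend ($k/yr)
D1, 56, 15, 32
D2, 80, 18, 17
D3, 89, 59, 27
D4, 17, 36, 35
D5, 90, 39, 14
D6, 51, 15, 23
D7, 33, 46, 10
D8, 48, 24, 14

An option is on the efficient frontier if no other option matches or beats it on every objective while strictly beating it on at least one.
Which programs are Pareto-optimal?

D1, D4, D6, D8

D1: not dominated.
D2: dominated by D1 (ranking 56≤80, tuition 15≤18, stipend 32≥17).
D3: dominated by D1 (ranking 56≤89, tuition 15≤59, stipend 32≥27).
D4: not dominated (best ranking).
D5: dominated by D1 (ranking 56≤90, tuition 15≤39, stipend 32≥14).
D6: not dominated.
D7: dominated by D4 (ranking 17≤33, tuition 36≤46, stipend 35≥10).
D8: not dominated.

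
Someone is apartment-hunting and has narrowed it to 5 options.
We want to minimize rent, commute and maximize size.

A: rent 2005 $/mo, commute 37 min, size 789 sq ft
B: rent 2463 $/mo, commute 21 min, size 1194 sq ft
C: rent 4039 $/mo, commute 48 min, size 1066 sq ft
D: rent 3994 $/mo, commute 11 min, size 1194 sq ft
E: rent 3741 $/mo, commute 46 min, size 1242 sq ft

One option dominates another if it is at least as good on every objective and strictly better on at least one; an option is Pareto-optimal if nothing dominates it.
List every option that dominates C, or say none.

B, D, E

B: rent 2463≤4039, commute 21≤48, size 1194≥1066 — dominates C.
D: rent 3994≤4039, commute 11≤48, size 1194≥1066 — dominates C.
E: rent 3741≤4039, commute 46≤48, size 1242≥1066 — dominates C.
Others (A) are each worse than C on at least one objective.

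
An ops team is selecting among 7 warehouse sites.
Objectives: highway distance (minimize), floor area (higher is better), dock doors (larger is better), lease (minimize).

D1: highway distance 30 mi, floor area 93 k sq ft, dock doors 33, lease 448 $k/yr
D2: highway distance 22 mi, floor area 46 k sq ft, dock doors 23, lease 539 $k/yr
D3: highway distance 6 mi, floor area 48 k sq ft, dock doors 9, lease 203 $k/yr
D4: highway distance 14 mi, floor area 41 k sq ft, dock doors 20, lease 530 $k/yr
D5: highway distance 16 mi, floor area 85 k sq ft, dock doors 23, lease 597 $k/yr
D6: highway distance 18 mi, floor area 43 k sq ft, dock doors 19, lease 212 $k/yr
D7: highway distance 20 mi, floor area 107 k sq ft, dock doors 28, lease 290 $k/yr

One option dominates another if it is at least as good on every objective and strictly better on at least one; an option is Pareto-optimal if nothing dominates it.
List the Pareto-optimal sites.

D1: not dominated (best dock doors).
D2: dominated by D7 (highway distance 20≤22, floor area 107≥46, dock doors 28≥23, lease 290≤539).
D3: not dominated (best highway distance).
D4: not dominated.
D5: not dominated.
D6: not dominated.
D7: not dominated (best floor area).

D1, D3, D4, D5, D6, D7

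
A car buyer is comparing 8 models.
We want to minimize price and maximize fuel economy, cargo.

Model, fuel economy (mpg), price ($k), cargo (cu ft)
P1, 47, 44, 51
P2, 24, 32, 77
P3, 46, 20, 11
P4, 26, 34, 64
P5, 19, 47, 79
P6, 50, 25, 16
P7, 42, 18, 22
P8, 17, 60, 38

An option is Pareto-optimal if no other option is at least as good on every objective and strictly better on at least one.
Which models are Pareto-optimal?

P1, P2, P3, P4, P5, P6, P7

P1: not dominated.
P2: not dominated.
P3: not dominated.
P4: not dominated.
P5: not dominated (best cargo).
P6: not dominated (best fuel economy).
P7: not dominated (best price).
P8: dominated by P1 (fuel economy 47≥17, price 44≤60, cargo 51≥38).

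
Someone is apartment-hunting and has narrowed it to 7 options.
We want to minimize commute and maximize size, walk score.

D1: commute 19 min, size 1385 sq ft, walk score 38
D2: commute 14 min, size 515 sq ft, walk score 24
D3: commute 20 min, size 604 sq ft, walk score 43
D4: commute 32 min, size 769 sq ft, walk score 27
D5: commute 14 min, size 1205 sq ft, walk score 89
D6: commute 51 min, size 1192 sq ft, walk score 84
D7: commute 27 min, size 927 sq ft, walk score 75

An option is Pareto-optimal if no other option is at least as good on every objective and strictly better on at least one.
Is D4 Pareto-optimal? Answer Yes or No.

No

D1 vs D4: commute 19≤32, size 1385≥769, walk score 38≥27 — D1 is at least as good on every objective and strictly better on at least one, so D1 dominates D4.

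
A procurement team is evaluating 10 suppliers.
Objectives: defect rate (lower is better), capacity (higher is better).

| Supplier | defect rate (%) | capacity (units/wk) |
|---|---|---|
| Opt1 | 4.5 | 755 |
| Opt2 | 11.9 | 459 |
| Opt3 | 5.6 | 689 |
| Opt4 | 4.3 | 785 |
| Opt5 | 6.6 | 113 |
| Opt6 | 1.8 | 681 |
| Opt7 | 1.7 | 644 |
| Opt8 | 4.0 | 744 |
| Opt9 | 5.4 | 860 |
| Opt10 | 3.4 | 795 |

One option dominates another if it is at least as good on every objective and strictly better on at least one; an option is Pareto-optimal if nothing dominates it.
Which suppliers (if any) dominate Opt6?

none

Opt1: worse on defect rate (4.5 vs 1.8).
Opt2: worse on defect rate (11.9 vs 1.8).
Opt3: worse on defect rate (5.6 vs 1.8).
Opt4: worse on defect rate (4.3 vs 1.8).
Opt5: worse on defect rate (6.6 vs 1.8).
Opt7: worse on capacity (644 vs 681).
Opt8: worse on defect rate (4.0 vs 1.8).
Opt9: worse on defect rate (5.4 vs 1.8).
Opt10: worse on defect rate (3.4 vs 1.8).
No option dominates Opt6.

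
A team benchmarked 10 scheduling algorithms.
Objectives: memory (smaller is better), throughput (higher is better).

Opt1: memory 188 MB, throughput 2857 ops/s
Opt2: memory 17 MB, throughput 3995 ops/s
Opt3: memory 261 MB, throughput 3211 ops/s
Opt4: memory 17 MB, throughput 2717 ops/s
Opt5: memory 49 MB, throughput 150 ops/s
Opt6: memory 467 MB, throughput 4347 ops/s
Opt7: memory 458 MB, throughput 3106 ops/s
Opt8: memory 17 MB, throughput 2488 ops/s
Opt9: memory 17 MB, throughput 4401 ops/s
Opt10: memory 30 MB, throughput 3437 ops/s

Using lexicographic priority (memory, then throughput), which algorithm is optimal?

Opt9

First minimize memory: best is 17, kept {Opt2, Opt4, Opt8, Opt9}.
Then maximize throughput: best is 4401, kept {Opt9}.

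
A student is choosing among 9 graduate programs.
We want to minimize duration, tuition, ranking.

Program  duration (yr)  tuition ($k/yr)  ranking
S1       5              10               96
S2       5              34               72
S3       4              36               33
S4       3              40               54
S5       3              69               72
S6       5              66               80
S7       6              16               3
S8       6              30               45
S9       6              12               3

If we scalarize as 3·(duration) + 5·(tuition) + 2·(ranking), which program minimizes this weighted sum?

S1: 3·5 + 5·10 + 2·96 = 257
S2: 3·5 + 5·34 + 2·72 = 329
S3: 3·4 + 5·36 + 2·33 = 258
S4: 3·3 + 5·40 + 2·54 = 317
S5: 3·3 + 5·69 + 2·72 = 498
S6: 3·5 + 5·66 + 2·80 = 505
S7: 3·6 + 5·16 + 2·3 = 104
S8: 3·6 + 5·30 + 2·45 = 258
S9: 3·6 + 5·12 + 2·3 = 84
Lowest: S9 at 84.

S9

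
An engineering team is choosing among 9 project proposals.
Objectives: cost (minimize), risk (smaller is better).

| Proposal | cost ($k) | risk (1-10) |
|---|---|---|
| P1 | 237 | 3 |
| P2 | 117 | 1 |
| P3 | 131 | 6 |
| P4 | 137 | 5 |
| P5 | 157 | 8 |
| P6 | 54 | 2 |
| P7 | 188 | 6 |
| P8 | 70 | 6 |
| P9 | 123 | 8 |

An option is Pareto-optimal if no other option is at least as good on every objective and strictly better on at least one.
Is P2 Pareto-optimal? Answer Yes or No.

P1: worse on cost (237 vs 117).
P3: worse on cost (131 vs 117).
P4: worse on cost (137 vs 117).
P5: worse on cost (157 vs 117).
P6: worse on risk (2 vs 1).
P7: worse on cost (188 vs 117).
P8: worse on risk (6 vs 1).
P9: worse on cost (123 vs 117).
No option is at least as good as P2 on every objective and strictly better on one.

Yes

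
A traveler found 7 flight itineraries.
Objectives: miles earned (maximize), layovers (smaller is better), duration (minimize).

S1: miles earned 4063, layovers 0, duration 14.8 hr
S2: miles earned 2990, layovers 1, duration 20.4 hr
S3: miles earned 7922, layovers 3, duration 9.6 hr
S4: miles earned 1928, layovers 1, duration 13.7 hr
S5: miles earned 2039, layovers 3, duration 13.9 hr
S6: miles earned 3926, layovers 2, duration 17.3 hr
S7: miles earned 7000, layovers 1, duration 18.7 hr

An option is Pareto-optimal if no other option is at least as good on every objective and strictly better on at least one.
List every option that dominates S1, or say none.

S2: worse on miles earned (2990 vs 4063).
S3: worse on layovers (3 vs 0).
S4: worse on miles earned (1928 vs 4063).
S5: worse on miles earned (2039 vs 4063).
S6: worse on miles earned (3926 vs 4063).
S7: worse on layovers (1 vs 0).
No option dominates S1.

none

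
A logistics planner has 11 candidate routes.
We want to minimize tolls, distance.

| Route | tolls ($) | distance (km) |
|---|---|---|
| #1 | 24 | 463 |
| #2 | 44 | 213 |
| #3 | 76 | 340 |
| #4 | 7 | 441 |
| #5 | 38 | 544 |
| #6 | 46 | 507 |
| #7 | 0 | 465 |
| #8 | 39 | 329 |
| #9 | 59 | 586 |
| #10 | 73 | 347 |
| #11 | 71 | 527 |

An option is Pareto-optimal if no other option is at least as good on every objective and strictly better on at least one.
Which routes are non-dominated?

#2, #4, #7, #8

#1: dominated by #4 (tolls 7≤24, distance 441≤463).
#2: not dominated (best distance).
#3: dominated by #2 (tolls 44≤76, distance 213≤340).
#4: not dominated.
#5: dominated by #1 (tolls 24≤38, distance 463≤544).
#6: dominated by #1 (tolls 24≤46, distance 463≤507).
#7: not dominated (best tolls).
#8: not dominated.
#9: dominated by #1 (tolls 24≤59, distance 463≤586).
#10: dominated by #2 (tolls 44≤73, distance 213≤347).
#11: dominated by #1 (tolls 24≤71, distance 463≤527).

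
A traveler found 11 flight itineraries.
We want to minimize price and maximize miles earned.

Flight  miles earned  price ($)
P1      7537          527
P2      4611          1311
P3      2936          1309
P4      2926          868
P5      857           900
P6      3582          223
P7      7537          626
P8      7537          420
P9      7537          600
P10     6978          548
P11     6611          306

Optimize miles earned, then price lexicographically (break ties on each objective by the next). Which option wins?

P8

First maximize miles earned: best is 7537, kept {P1, P7, P8, P9}.
Then minimize price: best is 420, kept {P8}.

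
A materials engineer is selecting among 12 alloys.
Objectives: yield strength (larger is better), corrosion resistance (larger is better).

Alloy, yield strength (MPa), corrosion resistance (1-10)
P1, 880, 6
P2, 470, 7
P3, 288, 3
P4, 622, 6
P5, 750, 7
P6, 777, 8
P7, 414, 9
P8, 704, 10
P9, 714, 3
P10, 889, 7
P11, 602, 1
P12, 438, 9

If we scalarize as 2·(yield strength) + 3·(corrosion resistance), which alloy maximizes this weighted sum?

P10

P1: 2·880 + 3·6 = 1778
P2: 2·470 + 3·7 = 961
P3: 2·288 + 3·3 = 585
P4: 2·622 + 3·6 = 1262
P5: 2·750 + 3·7 = 1521
P6: 2·777 + 3·8 = 1578
P7: 2·414 + 3·9 = 855
P8: 2·704 + 3·10 = 1438
P9: 2·714 + 3·3 = 1437
P10: 2·889 + 3·7 = 1799
P11: 2·602 + 3·1 = 1207
P12: 2·438 + 3·9 = 903
Highest: P10 at 1799.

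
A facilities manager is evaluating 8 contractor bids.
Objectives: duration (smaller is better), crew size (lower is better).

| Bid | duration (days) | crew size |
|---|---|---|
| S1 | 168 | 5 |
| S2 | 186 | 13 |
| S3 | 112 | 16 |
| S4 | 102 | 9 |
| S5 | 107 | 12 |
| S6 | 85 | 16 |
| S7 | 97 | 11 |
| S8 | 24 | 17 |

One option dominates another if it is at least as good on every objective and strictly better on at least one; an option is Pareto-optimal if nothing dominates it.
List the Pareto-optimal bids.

S1, S4, S6, S7, S8

S1: not dominated (best crew size).
S2: dominated by S1 (duration 168≤186, crew size 5≤13).
S3: dominated by S4 (duration 102≤112, crew size 9≤16).
S4: not dominated.
S5: dominated by S4 (duration 102≤107, crew size 9≤12).
S6: not dominated.
S7: not dominated.
S8: not dominated (best duration).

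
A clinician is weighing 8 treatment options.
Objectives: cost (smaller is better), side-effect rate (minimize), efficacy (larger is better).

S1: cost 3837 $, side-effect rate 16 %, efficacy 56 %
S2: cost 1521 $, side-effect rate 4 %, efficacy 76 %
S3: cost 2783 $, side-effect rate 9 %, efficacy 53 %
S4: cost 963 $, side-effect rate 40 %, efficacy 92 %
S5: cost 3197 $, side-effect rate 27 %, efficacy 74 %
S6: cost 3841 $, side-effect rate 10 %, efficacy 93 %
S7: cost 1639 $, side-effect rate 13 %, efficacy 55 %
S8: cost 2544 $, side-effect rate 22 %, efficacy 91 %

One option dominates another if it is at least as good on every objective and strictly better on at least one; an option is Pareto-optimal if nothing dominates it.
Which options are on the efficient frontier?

S2, S4, S6, S8

S1: dominated by S2 (cost 1521≤3837, side-effect rate 4≤16, efficacy 76≥56).
S2: not dominated (best side-effect rate).
S3: dominated by S2 (cost 1521≤2783, side-effect rate 4≤9, efficacy 76≥53).
S4: not dominated (best cost).
S5: dominated by S2 (cost 1521≤3197, side-effect rate 4≤27, efficacy 76≥74).
S6: not dominated (best efficacy).
S7: dominated by S2 (cost 1521≤1639, side-effect rate 4≤13, efficacy 76≥55).
S8: not dominated.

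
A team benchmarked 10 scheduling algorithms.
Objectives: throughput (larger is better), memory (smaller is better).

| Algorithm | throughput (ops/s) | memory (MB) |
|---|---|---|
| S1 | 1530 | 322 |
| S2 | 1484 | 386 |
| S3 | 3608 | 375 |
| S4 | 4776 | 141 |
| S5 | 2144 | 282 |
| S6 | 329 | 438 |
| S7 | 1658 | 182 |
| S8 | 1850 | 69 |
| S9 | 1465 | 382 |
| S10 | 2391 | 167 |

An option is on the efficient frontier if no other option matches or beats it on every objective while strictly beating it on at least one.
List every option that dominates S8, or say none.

none

S1: worse on throughput (1530 vs 1850).
S2: worse on throughput (1484 vs 1850).
S3: worse on memory (375 vs 69).
S4: worse on memory (141 vs 69).
S5: worse on memory (282 vs 69).
S6: worse on throughput (329 vs 1850).
S7: worse on throughput (1658 vs 1850).
S9: worse on throughput (1465 vs 1850).
S10: worse on memory (167 vs 69).
No option dominates S8.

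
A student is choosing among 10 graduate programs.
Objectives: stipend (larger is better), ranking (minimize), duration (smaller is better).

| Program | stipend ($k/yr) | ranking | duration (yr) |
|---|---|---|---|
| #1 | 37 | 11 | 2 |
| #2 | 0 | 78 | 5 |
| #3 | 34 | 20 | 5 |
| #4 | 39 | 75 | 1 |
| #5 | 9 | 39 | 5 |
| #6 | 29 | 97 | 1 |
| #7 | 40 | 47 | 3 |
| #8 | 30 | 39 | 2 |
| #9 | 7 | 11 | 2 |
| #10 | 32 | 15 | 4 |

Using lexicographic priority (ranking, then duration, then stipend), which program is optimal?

First minimize ranking: best is 11, kept {#1, #9}.
Then minimize duration: best is 2, kept {#1, #9}.
Then maximize stipend: best is 37, kept {#1}.

#1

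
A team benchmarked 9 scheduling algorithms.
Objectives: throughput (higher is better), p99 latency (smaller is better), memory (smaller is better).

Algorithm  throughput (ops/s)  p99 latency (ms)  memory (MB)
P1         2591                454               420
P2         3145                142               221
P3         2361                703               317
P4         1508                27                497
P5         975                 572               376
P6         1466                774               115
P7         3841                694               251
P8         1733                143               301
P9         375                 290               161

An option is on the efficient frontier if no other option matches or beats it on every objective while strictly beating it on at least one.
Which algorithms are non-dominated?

P1: dominated by P2 (throughput 3145≥2591, p99 latency 142≤454, memory 221≤420).
P2: not dominated.
P3: dominated by P2 (throughput 3145≥2361, p99 latency 142≤703, memory 221≤317).
P4: not dominated (best p99 latency).
P5: dominated by P2 (throughput 3145≥975, p99 latency 142≤572, memory 221≤376).
P6: not dominated (best memory).
P7: not dominated (best throughput).
P8: dominated by P2 (throughput 3145≥1733, p99 latency 142≤143, memory 221≤301).
P9: not dominated.

P2, P4, P6, P7, P9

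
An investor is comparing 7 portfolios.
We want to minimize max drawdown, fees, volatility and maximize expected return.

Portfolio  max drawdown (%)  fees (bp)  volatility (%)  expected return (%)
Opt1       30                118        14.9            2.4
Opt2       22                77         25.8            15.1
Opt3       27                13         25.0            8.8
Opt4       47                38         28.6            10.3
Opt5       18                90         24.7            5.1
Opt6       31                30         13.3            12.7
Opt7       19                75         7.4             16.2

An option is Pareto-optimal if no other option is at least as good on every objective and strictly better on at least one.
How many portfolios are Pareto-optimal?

Opt1: dominated by Opt7 (max drawdown 19≤30, fees 75≤118, volatility 7.4≤14.9, expected return 16.2≥2.4).
Opt2: dominated by Opt7 (max drawdown 19≤22, fees 75≤77, volatility 7.4≤25.8, expected return 16.2≥15.1).
Opt3: not dominated (best fees).
Opt4: dominated by Opt6 (max drawdown 31≤47, fees 30≤38, volatility 13.3≤28.6, expected return 12.7≥10.3).
Opt5: not dominated (best max drawdown).
Opt6: not dominated.
Opt7: not dominated (best volatility).
Pareto-optimal: Opt3, Opt5, Opt6, Opt7 → 4.

4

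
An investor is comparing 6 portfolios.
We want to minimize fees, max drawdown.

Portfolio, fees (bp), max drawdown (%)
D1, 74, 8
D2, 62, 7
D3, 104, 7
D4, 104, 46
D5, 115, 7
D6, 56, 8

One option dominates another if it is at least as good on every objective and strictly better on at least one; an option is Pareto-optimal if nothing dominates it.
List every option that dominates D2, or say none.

D1: worse on fees (74 vs 62).
D3: worse on fees (104 vs 62).
D4: worse on fees (104 vs 62).
D5: worse on fees (115 vs 62).
D6: worse on max drawdown (8 vs 7).
No option dominates D2.

none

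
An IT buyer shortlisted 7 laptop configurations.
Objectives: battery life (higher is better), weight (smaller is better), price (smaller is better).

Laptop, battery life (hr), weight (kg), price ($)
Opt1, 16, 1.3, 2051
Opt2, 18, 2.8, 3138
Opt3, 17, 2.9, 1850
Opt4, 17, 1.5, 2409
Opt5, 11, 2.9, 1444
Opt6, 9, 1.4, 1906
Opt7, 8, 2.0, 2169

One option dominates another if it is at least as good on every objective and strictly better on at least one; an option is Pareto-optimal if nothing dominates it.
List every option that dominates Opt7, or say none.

Opt1: battery life 16≥8, weight 1.3≤2.0, price 2051≤2169 — dominates Opt7.
Opt6: battery life 9≥8, weight 1.4≤2.0, price 1906≤2169 — dominates Opt7.
Others (Opt2, Opt3, Opt4, Opt5) are each worse than Opt7 on at least one objective.

Opt1, Opt6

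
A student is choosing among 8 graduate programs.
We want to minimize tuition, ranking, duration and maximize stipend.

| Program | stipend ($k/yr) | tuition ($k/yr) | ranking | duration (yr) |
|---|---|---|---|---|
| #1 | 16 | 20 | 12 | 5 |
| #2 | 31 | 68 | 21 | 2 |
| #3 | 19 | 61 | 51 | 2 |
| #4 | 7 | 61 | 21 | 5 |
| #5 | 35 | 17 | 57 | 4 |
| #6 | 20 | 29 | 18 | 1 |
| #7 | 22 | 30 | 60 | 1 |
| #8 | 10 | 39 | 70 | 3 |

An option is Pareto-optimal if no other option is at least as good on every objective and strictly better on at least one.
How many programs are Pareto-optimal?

#1: not dominated (best ranking).
#2: not dominated.
#3: dominated by #6 (stipend 20≥19, tuition 29≤61, ranking 18≤51, duration 1≤2).
#4: dominated by #1 (stipend 16≥7, tuition 20≤61, ranking 12≤21, duration 5≤5).
#5: not dominated (best stipend).
#6: not dominated.
#7: not dominated.
#8: dominated by #6 (stipend 20≥10, tuition 29≤39, ranking 18≤70, duration 1≤3).
Pareto-optimal: #1, #2, #5, #6, #7 → 5.

5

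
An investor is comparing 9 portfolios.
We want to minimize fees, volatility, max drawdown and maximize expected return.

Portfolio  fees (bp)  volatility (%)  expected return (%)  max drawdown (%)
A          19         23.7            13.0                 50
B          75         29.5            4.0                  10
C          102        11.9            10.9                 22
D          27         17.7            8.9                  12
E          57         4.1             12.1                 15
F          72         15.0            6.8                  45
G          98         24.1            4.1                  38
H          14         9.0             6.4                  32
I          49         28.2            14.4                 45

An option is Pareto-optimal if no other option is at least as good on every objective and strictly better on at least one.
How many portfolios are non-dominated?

6

A: not dominated.
B: not dominated (best max drawdown).
C: dominated by E (fees 57≤102, volatility 4.1≤11.9, expected return 12.1≥10.9, max drawdown 15≤22).
D: not dominated.
E: not dominated (best volatility).
F: dominated by E (fees 57≤72, volatility 4.1≤15.0, expected return 12.1≥6.8, max drawdown 15≤45).
G: dominated by D (fees 27≤98, volatility 17.7≤24.1, expected return 8.9≥4.1, max drawdown 12≤38).
H: not dominated (best fees).
I: not dominated (best expected return).
Pareto-optimal: A, B, D, E, H, I → 6.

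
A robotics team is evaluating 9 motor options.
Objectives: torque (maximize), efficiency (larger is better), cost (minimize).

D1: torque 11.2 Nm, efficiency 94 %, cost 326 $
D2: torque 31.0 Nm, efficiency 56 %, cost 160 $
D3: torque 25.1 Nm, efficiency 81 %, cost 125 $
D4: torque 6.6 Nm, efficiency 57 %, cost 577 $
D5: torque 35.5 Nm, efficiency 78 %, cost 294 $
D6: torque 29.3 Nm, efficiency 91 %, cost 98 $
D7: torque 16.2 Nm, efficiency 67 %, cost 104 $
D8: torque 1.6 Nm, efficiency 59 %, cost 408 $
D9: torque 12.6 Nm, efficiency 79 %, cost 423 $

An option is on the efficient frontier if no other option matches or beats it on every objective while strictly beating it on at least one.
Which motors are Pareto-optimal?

D1, D2, D5, D6

D1: not dominated (best efficiency).
D2: not dominated.
D3: dominated by D6 (torque 29.3≥25.1, efficiency 91≥81, cost 98≤125).
D4: dominated by D1 (torque 11.2≥6.6, efficiency 94≥57, cost 326≤577).
D5: not dominated (best torque).
D6: not dominated (best cost).
D7: dominated by D6 (torque 29.3≥16.2, efficiency 91≥67, cost 98≤104).
D8: dominated by D1 (torque 11.2≥1.6, efficiency 94≥59, cost 326≤408).
D9: dominated by D3 (torque 25.1≥12.6, efficiency 81≥79, cost 125≤423).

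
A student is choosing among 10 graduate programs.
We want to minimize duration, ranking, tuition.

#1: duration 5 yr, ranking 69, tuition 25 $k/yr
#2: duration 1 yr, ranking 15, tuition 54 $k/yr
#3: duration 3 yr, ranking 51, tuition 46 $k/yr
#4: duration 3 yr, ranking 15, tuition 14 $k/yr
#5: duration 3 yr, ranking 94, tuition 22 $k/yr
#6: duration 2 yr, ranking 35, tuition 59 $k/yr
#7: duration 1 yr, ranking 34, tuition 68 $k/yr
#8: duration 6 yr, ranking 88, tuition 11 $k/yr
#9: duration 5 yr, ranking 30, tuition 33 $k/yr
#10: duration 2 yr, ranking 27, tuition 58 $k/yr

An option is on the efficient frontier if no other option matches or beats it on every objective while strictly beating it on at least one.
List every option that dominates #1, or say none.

#4

#4: duration 3≤5, ranking 15≤69, tuition 14≤25 — dominates #1.
Others (#2, #3, #5, #6, #7, #8, #9, #10) are each worse than #1 on at least one objective.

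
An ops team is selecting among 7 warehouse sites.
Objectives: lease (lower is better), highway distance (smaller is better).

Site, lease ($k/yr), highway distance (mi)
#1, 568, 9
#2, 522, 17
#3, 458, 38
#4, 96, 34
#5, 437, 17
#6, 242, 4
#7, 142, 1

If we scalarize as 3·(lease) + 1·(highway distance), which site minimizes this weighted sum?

#4

#1: 3·568 + 1·9 = 1713
#2: 3·522 + 1·17 = 1583
#3: 3·458 + 1·38 = 1412
#4: 3·96 + 1·34 = 322
#5: 3·437 + 1·17 = 1328
#6: 3·242 + 1·4 = 730
#7: 3·142 + 1·1 = 427
Lowest: #4 at 322.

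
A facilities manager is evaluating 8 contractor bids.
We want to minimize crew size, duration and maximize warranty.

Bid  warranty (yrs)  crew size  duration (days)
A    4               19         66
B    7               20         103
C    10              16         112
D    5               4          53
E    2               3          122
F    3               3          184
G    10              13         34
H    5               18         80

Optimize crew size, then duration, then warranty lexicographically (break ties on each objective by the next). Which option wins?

E

First minimize crew size: best is 3, kept {E, F}.
Then minimize duration: best is 122, kept {E}.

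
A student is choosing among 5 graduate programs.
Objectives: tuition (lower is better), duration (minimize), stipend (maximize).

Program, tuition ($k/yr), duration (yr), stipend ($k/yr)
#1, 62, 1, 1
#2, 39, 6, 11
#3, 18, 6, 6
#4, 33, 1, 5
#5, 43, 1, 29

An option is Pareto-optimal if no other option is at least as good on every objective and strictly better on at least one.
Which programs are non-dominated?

#2, #3, #4, #5

#1: dominated by #4 (tuition 33≤62, duration 1≤1, stipend 5≥1).
#2: not dominated.
#3: not dominated (best tuition).
#4: not dominated.
#5: not dominated (best stipend).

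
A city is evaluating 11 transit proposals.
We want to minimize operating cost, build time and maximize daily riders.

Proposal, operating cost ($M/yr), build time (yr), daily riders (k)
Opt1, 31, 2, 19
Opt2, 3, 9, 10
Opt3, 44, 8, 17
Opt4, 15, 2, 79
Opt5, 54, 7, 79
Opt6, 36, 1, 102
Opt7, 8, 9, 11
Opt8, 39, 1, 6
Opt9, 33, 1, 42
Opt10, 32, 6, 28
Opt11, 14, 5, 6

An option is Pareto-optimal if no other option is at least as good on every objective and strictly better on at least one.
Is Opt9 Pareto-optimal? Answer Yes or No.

Opt1: worse on build time (2 vs 1).
Opt2: worse on build time (9 vs 1).
Opt3: worse on operating cost (44 vs 33).
Opt4: worse on build time (2 vs 1).
Opt5: worse on operating cost (54 vs 33).
Opt6: worse on operating cost (36 vs 33).
Opt7: worse on build time (9 vs 1).
Opt8: worse on operating cost (39 vs 33).
Opt10: worse on build time (6 vs 1).
Opt11: worse on build time (5 vs 1).
No option is at least as good as Opt9 on every objective and strictly better on one.

Yes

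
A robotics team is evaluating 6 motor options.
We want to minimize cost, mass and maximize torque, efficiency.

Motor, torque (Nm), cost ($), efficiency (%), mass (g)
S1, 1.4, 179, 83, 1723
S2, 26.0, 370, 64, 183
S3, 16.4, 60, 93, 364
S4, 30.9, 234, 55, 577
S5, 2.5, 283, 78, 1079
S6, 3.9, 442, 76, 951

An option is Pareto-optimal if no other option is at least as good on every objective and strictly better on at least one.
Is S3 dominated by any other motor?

S1: worse on torque (1.4 vs 16.4).
S2: worse on cost (370 vs 60).
S4: worse on cost (234 vs 60).
S5: worse on torque (2.5 vs 16.4).
S6: worse on torque (3.9 vs 16.4).
No option is at least as good as S3 on every objective and strictly better on one.

No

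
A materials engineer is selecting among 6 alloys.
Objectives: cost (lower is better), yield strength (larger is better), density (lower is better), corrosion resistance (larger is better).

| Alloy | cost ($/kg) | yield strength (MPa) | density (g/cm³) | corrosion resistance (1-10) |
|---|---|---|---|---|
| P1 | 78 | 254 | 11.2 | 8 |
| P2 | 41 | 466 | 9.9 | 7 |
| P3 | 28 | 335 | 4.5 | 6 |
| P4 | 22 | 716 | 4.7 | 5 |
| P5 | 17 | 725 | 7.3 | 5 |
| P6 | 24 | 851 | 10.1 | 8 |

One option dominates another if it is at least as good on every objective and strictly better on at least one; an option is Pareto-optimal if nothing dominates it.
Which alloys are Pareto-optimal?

P2, P3, P4, P5, P6

P1: dominated by P6 (cost 24≤78, yield strength 851≥254, density 10.1≤11.2, corrosion resistance 8≥8).
P2: not dominated.
P3: not dominated (best density).
P4: not dominated.
P5: not dominated (best cost).
P6: not dominated (best yield strength).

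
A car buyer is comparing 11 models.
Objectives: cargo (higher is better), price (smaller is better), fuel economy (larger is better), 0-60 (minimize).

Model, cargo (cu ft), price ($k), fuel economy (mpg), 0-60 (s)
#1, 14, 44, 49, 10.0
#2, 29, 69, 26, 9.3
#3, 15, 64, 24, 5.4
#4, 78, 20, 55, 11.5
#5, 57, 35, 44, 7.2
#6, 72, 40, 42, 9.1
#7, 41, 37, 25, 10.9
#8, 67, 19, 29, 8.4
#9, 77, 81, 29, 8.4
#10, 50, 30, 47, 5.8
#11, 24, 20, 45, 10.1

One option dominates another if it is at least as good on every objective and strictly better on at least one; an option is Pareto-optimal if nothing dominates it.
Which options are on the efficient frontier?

#1: not dominated.
#2: dominated by #5 (cargo 57≥29, price 35≤69, fuel economy 44≥26, 0-60 7.2≤9.3).
#3: not dominated (best 0-60).
#4: not dominated (best cargo).
#5: not dominated.
#6: not dominated.
#7: dominated by #5 (cargo 57≥41, price 35≤37, fuel economy 44≥25, 0-60 7.2≤10.9).
#8: not dominated (best price).
#9: not dominated.
#10: not dominated.
#11: not dominated.

#1, #3, #4, #5, #6, #8, #9, #10, #11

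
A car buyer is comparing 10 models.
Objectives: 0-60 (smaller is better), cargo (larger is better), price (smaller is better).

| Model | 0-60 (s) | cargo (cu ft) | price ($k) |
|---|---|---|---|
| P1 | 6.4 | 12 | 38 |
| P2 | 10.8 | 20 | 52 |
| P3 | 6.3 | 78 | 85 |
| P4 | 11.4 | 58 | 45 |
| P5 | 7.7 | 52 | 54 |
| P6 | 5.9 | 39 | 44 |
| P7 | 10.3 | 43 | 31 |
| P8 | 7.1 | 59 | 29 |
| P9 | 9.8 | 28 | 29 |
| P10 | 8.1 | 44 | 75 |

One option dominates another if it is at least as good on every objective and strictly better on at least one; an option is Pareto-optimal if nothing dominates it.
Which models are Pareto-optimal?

P1: not dominated.
P2: dominated by P6 (0-60 5.9≤10.8, cargo 39≥20, price 44≤52).
P3: not dominated (best cargo).
P4: dominated by P8 (0-60 7.1≤11.4, cargo 59≥58, price 29≤45).
P5: dominated by P8 (0-60 7.1≤7.7, cargo 59≥52, price 29≤54).
P6: not dominated (best 0-60).
P7: dominated by P8 (0-60 7.1≤10.3, cargo 59≥43, price 29≤31).
P8: not dominated.
P9: dominated by P8 (0-60 7.1≤9.8, cargo 59≥28, price 29≤29).
P10: dominated by P5 (0-60 7.7≤8.1, cargo 52≥44, price 54≤75).

P1, P3, P6, P8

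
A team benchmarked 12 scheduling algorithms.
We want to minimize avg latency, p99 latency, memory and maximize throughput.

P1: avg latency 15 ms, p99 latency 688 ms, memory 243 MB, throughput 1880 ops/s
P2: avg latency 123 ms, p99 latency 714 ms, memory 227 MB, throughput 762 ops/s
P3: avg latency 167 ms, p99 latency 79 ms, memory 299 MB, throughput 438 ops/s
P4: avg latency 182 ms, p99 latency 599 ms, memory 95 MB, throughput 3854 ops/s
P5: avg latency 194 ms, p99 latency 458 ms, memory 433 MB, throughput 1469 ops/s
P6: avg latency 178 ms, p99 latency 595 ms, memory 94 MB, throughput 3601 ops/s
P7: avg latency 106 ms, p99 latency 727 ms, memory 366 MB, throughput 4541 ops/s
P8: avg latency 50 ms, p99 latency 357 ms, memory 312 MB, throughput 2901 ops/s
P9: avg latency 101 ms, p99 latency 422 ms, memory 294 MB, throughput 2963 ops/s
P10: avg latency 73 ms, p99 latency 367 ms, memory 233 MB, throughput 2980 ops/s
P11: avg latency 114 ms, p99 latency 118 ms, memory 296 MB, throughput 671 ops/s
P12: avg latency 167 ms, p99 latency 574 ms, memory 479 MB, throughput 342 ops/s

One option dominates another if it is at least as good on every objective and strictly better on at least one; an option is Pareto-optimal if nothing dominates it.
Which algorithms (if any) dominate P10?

P1: worse on p99 latency (688 vs 367).
P2: worse on avg latency (123 vs 73).
P3: worse on avg latency (167 vs 73).
P4: worse on avg latency (182 vs 73).
P5: worse on avg latency (194 vs 73).
P6: worse on avg latency (178 vs 73).
P7: worse on avg latency (106 vs 73).
P8: worse on memory (312 vs 233).
P9: worse on avg latency (101 vs 73).
P11: worse on avg latency (114 vs 73).
P12: worse on avg latency (167 vs 73).
No option dominates P10.

none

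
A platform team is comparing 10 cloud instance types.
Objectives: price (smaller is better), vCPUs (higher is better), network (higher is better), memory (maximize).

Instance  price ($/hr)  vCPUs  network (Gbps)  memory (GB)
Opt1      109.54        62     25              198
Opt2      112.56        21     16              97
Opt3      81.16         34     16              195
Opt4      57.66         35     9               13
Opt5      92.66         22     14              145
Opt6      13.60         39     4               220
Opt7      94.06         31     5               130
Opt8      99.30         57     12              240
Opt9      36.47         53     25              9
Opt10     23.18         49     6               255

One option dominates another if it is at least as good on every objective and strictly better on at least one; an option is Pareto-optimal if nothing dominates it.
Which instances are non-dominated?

Opt1, Opt3, Opt4, Opt6, Opt8, Opt9, Opt10

Opt1: not dominated (best vCPUs).
Opt2: dominated by Opt1 (price 109.54≤112.56, vCPUs 62≥21, network 25≥16, memory 198≥97).
Opt3: not dominated.
Opt4: not dominated.
Opt5: dominated by Opt3 (price 81.16≤92.66, vCPUs 34≥22, network 16≥14, memory 195≥145).
Opt6: not dominated (best price).
Opt7: dominated by Opt3 (price 81.16≤94.06, vCPUs 34≥31, network 16≥5, memory 195≥130).
Opt8: not dominated.
Opt9: not dominated.
Opt10: not dominated (best memory).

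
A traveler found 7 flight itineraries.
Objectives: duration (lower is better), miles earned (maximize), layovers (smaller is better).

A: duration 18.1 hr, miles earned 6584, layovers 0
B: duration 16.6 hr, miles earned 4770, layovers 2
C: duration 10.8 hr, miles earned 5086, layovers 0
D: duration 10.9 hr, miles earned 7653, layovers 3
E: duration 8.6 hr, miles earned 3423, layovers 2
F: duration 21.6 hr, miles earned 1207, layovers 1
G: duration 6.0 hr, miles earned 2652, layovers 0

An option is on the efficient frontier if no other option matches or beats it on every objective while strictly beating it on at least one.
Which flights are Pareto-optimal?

A, C, D, E, G

A: not dominated.
B: dominated by C (duration 10.8≤16.6, miles earned 5086≥4770, layovers 0≤2).
C: not dominated.
D: not dominated (best miles earned).
E: not dominated.
F: dominated by A (duration 18.1≤21.6, miles earned 6584≥1207, layovers 0≤1).
G: not dominated (best duration).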